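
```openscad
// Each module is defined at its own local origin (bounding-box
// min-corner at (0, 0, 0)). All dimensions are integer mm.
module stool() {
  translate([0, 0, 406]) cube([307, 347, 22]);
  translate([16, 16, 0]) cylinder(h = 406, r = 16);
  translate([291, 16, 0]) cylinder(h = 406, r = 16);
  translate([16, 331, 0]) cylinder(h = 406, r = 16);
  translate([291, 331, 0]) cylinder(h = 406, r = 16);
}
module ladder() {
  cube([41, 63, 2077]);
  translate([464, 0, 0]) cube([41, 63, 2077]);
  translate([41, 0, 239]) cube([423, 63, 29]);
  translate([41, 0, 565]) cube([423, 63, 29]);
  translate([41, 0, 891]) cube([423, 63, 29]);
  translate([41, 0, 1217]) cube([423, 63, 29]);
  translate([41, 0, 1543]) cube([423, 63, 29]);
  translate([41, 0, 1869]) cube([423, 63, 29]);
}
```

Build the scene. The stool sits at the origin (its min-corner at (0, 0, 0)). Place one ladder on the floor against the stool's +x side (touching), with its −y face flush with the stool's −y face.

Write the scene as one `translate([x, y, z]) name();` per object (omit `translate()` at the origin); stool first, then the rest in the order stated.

stool();
translate([307, 0, 0]) ladder();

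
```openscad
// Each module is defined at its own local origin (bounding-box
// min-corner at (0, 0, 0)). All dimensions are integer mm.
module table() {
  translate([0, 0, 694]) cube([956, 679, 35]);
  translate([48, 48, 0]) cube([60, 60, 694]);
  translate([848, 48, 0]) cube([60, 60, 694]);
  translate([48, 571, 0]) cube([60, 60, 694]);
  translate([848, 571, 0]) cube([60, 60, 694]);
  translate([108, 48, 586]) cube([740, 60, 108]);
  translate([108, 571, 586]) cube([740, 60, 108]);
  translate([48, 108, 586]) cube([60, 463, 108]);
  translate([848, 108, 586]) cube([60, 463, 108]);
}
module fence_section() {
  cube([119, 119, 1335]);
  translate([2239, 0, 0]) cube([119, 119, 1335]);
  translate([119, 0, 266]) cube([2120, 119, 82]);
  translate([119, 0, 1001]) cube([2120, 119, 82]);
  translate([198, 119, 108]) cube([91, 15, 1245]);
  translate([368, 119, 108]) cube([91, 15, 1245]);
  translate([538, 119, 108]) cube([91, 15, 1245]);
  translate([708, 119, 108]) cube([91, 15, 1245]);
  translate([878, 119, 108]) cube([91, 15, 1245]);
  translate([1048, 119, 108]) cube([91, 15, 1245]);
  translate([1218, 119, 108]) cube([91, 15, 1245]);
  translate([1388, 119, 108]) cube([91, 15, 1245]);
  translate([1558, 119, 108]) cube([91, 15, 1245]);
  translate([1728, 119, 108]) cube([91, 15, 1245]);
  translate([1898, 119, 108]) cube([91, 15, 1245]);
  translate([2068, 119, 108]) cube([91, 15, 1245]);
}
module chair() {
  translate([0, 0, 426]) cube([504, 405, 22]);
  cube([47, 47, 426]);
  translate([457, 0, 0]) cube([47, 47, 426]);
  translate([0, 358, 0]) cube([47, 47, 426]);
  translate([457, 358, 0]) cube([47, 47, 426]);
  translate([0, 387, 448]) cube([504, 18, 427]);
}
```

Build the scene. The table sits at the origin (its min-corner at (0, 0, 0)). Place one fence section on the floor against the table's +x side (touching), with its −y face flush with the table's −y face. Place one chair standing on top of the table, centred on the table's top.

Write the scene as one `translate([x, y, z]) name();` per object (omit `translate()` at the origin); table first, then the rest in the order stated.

table();
translate([956, 0, 0]) fence_section();
translate([226, 137, 729]) chair();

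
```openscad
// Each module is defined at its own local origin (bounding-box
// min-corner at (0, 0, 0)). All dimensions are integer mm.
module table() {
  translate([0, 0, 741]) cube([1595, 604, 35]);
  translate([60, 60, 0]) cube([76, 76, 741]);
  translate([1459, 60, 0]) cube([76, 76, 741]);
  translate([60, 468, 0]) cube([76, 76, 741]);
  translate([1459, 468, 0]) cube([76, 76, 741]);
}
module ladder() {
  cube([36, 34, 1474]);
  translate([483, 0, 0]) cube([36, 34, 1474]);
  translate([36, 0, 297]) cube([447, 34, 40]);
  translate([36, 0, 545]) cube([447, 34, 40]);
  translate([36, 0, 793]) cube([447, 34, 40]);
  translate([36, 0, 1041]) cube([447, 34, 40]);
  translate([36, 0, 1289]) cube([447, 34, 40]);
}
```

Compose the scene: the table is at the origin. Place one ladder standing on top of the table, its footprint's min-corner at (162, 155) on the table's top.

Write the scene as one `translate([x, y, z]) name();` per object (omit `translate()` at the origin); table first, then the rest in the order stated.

table();
translate([162, 155, 776]) ladder();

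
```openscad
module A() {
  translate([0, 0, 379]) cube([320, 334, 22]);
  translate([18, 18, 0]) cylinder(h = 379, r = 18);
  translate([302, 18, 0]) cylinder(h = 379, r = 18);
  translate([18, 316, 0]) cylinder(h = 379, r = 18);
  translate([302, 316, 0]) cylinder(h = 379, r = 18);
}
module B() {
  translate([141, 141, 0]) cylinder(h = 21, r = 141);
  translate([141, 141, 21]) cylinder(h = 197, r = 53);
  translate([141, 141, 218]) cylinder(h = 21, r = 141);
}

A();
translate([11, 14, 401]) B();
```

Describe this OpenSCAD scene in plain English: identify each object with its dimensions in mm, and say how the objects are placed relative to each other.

A is a simple wooden stool: a rectangular seat 320 mm (x) by 334 mm (y), 22 mm thick, top face at z = 401 mm, on four round legs, each 36 mm in diameter. The legs rest on z = 0, each leg's axis is inset half a diameter from the nearest pair of seat edges (so the leg's bounding box is flush with the corner).

B is a spool: two coaxial disc flanges of radius 141 mm and thickness 21 mm, joined by a core cylinder of radius 53 mm and height 197 mm. The lower flange rests on z = 0 and the three cylinders share a vertical axis.

The spool is on top of the stool.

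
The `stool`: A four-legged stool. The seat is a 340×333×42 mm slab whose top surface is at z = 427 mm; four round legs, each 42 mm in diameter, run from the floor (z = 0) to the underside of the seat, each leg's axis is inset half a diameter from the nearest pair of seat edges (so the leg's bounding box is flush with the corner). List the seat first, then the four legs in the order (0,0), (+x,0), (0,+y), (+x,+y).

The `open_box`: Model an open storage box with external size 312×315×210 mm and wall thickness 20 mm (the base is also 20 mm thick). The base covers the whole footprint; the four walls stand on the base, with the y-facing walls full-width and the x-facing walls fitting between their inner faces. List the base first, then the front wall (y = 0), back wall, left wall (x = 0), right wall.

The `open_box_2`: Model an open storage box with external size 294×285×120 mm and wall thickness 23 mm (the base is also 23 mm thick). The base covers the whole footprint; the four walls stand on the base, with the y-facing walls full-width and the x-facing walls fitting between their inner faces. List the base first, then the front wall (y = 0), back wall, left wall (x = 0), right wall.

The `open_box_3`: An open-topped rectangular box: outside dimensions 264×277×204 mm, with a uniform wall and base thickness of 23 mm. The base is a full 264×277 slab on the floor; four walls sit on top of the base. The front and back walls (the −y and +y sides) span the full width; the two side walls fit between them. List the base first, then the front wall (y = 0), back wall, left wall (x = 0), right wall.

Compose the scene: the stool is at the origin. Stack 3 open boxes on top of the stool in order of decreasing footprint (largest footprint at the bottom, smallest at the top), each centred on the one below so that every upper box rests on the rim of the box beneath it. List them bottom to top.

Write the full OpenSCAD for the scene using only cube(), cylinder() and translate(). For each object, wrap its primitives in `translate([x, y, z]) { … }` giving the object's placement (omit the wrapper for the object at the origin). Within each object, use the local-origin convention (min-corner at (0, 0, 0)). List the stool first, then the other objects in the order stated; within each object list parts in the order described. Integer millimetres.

translate([0, 0, 385]) cube([340, 333, 42]);
translate([21, 21, 0]) cylinder(h = 385, r = 21);
translate([319, 21, 0]) cylinder(h = 385, r = 21);
translate([21, 312, 0]) cylinder(h = 385, r = 21);
translate([319, 312, 0]) cylinder(h = 385, r = 21);
translate([14, 9, 427]) {
  cube([312, 315, 20]);
  translate([0, 0, 20]) cube([312, 20, 190]);
  translate([0, 295, 20]) cube([312, 20, 190]);
  translate([0, 20, 20]) cube([20, 275, 190]);
  translate([292, 20, 20]) cube([20, 275, 190]);
}
translate([23, 24, 637]) {
  cube([294, 285, 23]);
  translate([0, 0, 23]) cube([294, 23, 97]);
  translate([0, 262, 23]) cube([294, 23, 97]);
  translate([0, 23, 23]) cube([23, 239, 97]);
  translate([271, 23, 23]) cube([23, 239, 97]);
}
translate([38, 28, 757]) {
  cube([264, 277, 23]);
  translate([0, 0, 23]) cube([264, 23, 181]);
  translate([0, 254, 23]) cube([264, 23, 181]);
  translate([0, 23, 23]) cube([23, 231, 181]);
  translate([241, 23, 23]) cube([23, 231, 181]);
}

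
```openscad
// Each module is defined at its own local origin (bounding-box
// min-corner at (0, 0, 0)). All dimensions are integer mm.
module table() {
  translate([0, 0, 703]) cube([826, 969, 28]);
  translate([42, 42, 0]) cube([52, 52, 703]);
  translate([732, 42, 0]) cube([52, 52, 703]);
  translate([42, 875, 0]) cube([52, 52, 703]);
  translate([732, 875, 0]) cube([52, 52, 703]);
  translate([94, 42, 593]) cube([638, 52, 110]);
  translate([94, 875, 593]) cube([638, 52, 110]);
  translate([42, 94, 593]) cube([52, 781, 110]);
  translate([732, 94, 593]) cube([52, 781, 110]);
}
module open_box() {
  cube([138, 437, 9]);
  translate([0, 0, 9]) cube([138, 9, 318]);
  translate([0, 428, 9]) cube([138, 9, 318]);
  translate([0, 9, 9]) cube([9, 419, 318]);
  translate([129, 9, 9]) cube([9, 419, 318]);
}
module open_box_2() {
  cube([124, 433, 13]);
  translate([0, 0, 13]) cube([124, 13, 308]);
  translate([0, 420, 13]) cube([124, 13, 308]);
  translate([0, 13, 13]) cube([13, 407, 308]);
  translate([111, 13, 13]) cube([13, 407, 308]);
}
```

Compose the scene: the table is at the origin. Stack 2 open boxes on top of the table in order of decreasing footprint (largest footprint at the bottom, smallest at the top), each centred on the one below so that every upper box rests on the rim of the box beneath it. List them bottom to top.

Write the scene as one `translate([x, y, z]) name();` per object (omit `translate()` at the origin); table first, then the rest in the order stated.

table();
translate([344, 266, 731]) open_box();
translate([351, 268, 1058]) open_box_2();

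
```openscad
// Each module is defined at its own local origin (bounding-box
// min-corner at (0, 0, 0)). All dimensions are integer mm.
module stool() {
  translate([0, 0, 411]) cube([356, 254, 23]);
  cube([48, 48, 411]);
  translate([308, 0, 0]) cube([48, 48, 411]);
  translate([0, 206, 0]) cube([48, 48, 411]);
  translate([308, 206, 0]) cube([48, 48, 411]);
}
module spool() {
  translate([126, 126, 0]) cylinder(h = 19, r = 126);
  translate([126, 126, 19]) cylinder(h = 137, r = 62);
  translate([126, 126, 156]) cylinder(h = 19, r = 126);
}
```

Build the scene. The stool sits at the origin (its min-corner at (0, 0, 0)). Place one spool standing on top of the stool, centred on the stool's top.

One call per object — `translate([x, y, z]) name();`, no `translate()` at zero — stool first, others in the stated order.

stool();
translate([52, 1, 434]) spool();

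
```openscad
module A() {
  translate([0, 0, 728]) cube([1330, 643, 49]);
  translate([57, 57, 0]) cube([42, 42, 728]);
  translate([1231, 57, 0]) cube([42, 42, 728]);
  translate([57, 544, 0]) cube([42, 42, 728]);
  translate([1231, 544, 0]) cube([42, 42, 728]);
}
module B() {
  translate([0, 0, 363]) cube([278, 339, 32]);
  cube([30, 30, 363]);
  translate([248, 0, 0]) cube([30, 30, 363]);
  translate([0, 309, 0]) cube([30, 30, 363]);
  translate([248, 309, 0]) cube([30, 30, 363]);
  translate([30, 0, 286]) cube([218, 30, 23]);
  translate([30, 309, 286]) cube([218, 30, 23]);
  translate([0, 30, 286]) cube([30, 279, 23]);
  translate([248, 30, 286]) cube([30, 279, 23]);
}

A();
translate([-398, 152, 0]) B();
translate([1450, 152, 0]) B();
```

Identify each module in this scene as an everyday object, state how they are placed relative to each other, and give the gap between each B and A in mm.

Each stool's nearest face is 120 mm from the table's bounding box.

A is a table. B is a stool. Two stools sit around the table at the −x, +x sides. The gap between each stool and the table is 120 mm.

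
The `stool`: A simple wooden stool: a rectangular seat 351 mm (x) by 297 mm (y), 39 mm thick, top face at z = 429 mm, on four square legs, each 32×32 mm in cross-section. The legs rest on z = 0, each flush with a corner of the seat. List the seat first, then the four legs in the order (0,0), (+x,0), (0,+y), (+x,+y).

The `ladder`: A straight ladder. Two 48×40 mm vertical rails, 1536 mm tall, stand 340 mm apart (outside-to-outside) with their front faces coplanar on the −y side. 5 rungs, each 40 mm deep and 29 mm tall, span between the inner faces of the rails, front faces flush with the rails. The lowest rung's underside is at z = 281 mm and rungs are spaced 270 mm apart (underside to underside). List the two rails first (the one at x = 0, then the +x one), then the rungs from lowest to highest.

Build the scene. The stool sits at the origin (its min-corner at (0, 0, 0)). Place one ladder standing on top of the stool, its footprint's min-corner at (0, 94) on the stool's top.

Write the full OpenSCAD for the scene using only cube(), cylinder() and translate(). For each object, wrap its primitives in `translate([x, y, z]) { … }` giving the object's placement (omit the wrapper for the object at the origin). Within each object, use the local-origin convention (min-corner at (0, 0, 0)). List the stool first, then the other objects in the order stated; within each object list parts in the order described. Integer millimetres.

translate([0, 0, 390]) cube([351, 297, 39]);
cube([32, 32, 390]);
translate([319, 0, 0]) cube([32, 32, 390]);
translate([0, 265, 0]) cube([32, 32, 390]);
translate([319, 265, 0]) cube([32, 32, 390]);
translate([0, 94, 429]) {
  cube([48, 40, 1536]);
  translate([292, 0, 0]) cube([48, 40, 1536]);
  translate([48, 0, 281]) cube([244, 40, 29]);
  translate([48, 0, 551]) cube([244, 40, 29]);
  translate([48, 0, 821]) cube([244, 40, 29]);
  translate([48, 0, 1091]) cube([244, 40, 29]);
  translate([48, 0, 1361]) cube([244, 40, 29]);
}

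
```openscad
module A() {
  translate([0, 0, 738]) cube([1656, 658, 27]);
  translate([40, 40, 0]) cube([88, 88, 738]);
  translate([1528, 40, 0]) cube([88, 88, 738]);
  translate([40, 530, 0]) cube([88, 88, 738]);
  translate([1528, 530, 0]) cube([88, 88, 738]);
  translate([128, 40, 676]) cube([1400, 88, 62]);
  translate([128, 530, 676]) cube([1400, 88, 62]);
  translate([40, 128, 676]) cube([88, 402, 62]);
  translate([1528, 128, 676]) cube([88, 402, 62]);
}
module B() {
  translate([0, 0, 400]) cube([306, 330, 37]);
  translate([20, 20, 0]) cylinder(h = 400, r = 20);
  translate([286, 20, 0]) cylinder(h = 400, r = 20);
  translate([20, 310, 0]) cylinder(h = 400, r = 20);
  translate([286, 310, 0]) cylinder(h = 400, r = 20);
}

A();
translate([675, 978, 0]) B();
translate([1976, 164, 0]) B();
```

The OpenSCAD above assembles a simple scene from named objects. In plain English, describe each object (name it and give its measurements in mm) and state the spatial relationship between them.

A is a table: top 1656 mm (x) × 658 mm (y), 27 mm thick, upper face at z = 765 mm, on four 88×88 mm square legs, each inset 40 mm from the nearest pair of top edges, running from z = 0 to the bottom of the top. Four apron rails, 88 mm thick and 62 mm tall, run between adjacent legs with their top edges flush with the underside of the top and their outer faces flush with the legs' outer faces.

B is a four-legged stool. The seat is 306×330 mm, 37 mm thick, top at z = 437 mm. It stands on four round legs, each 40 mm in diameter, from z = 0 to the seat underside, each leg's axis is inset half a diameter from the nearest pair of seat edges (so the leg's bounding box is flush with the corner).

Two stools sit around the table at the +y, +x sides.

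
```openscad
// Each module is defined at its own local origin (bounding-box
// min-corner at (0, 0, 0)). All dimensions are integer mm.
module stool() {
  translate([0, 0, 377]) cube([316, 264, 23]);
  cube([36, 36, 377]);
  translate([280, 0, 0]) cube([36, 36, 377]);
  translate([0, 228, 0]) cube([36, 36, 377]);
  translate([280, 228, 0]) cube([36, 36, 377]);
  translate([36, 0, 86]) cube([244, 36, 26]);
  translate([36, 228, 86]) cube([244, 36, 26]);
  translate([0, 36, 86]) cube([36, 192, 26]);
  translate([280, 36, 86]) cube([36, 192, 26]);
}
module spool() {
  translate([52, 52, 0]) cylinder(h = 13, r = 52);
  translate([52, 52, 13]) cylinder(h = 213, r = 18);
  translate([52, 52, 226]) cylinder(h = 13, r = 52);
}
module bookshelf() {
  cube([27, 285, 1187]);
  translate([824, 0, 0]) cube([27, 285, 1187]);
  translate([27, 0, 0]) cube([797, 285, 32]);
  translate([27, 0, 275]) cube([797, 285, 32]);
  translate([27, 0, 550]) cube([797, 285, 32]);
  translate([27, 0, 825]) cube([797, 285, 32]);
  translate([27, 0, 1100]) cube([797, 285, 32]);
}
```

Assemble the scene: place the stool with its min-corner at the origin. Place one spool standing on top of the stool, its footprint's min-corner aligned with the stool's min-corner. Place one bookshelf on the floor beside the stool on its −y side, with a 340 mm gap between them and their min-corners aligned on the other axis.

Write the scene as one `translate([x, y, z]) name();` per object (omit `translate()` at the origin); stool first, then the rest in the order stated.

stool();
translate([0, 0, 400]) spool();
translate([0, -625, 0]) bookshelf();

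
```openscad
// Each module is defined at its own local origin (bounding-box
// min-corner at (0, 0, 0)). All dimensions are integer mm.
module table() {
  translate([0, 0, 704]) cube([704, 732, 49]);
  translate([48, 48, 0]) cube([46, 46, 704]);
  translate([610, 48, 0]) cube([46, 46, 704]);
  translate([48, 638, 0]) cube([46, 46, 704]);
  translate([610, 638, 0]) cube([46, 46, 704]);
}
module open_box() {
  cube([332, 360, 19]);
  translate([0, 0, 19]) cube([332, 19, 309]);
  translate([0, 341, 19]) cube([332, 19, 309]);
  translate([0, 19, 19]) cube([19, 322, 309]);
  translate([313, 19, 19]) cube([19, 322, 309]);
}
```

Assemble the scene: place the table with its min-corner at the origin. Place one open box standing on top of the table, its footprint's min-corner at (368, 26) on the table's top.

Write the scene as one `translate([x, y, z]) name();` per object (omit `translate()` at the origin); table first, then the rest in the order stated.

table();
translate([368, 26, 753]) open_box();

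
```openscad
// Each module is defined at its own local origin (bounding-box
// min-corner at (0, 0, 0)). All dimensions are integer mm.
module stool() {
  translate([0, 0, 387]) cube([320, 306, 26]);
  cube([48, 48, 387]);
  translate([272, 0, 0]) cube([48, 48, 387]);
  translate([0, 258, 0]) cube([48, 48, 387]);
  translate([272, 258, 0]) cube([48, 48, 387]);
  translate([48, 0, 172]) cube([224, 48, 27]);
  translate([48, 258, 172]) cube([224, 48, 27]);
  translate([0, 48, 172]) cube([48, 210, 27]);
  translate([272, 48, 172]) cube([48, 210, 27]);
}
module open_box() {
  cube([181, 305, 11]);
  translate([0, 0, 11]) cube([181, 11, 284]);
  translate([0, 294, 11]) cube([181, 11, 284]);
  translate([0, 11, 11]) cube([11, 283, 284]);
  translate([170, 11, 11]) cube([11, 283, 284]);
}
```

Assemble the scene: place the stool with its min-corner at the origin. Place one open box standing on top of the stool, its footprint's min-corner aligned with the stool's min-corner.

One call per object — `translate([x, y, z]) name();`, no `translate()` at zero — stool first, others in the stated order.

stool();
translate([0, 0, 413]) open_box();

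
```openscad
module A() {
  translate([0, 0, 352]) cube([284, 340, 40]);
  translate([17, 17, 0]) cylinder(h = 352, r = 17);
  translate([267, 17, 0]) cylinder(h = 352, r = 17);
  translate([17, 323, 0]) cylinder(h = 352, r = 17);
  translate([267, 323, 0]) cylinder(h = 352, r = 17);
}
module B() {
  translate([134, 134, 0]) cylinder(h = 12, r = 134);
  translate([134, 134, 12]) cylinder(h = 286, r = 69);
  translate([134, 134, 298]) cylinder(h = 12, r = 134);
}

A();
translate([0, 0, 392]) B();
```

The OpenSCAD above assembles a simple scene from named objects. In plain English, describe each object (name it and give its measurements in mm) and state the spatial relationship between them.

A is a four-legged stool. The seat is a 284×340×40 mm slab whose top surface is at z = 392 mm; four round legs, each 34 mm in diameter, run from the floor (z = 0) to the underside of the seat, each leg's axis is inset half a diameter from the nearest pair of seat edges (so the leg's bounding box is flush with the corner).

B is a spool: two coaxial disc flanges of radius 134 mm and thickness 12 mm, joined by a core cylinder of radius 69 mm and height 286 mm. The lower flange rests on z = 0 and the three cylinders share a vertical axis.

The spool is on top of the stool.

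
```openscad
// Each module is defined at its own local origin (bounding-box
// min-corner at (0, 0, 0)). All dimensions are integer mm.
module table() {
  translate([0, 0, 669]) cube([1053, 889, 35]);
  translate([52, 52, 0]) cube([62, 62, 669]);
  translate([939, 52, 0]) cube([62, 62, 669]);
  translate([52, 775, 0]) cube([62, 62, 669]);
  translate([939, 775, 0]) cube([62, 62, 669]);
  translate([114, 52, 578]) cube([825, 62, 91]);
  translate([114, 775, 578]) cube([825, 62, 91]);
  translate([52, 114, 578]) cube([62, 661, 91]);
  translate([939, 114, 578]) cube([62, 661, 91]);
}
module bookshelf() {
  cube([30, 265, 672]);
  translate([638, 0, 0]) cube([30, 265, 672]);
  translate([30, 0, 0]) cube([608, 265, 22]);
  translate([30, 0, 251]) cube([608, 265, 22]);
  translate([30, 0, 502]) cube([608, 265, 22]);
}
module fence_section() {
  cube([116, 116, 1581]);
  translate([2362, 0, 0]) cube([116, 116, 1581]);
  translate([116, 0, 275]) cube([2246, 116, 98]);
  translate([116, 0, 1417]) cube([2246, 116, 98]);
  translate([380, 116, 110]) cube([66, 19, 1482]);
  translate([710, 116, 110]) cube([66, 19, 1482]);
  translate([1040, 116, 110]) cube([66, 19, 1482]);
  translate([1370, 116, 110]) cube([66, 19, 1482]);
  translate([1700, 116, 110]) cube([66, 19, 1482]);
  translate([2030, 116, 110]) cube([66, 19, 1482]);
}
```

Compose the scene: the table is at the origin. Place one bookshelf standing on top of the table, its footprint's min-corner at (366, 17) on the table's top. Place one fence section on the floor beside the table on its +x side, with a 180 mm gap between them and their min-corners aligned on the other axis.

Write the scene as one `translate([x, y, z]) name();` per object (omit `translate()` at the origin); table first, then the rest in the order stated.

table();
translate([366, 17, 704]) bookshelf();
translate([1233, 0, 0]) fence_section();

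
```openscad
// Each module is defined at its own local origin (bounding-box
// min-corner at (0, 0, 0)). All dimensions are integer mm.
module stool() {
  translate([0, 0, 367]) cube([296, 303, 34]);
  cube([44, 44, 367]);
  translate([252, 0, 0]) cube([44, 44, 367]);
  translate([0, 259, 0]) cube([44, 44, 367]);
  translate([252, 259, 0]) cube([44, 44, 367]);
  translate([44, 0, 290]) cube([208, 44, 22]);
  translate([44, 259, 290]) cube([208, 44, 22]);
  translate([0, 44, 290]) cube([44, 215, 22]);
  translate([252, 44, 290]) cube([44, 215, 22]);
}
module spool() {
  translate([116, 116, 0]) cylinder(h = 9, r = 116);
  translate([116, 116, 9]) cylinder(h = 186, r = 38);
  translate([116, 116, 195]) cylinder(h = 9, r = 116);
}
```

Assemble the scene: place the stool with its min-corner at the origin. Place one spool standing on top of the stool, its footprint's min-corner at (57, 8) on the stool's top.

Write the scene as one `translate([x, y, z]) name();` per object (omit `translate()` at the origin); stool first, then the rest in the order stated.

stool();
translate([57, 8, 401]) spool();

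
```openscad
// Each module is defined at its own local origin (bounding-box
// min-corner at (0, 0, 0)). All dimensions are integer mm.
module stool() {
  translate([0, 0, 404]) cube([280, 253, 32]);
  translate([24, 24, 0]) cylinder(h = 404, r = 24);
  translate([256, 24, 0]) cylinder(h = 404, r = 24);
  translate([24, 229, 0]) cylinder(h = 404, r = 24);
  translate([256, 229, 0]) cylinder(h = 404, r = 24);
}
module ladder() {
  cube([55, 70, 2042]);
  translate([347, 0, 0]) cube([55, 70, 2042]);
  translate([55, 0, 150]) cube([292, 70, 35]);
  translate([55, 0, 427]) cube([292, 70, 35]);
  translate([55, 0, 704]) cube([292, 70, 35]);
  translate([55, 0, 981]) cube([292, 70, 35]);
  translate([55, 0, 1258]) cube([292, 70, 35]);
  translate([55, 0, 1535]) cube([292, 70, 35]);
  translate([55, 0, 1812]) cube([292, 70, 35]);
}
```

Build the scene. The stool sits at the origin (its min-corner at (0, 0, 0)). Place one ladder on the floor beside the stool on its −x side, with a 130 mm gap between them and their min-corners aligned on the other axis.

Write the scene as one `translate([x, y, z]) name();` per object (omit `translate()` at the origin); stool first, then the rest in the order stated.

stool();
translate([-532, 0, 0]) ladder();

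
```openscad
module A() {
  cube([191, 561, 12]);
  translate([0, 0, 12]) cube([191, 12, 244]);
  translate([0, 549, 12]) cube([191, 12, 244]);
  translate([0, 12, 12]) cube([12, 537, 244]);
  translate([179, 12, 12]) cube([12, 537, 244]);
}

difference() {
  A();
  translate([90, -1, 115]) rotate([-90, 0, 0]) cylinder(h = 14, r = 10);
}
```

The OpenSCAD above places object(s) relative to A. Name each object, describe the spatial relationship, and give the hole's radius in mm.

A is an open box. The open box has a circular hole through its front wall. The hole's radius is 10 mm.

The subtracted cylinder has r = 10 mm.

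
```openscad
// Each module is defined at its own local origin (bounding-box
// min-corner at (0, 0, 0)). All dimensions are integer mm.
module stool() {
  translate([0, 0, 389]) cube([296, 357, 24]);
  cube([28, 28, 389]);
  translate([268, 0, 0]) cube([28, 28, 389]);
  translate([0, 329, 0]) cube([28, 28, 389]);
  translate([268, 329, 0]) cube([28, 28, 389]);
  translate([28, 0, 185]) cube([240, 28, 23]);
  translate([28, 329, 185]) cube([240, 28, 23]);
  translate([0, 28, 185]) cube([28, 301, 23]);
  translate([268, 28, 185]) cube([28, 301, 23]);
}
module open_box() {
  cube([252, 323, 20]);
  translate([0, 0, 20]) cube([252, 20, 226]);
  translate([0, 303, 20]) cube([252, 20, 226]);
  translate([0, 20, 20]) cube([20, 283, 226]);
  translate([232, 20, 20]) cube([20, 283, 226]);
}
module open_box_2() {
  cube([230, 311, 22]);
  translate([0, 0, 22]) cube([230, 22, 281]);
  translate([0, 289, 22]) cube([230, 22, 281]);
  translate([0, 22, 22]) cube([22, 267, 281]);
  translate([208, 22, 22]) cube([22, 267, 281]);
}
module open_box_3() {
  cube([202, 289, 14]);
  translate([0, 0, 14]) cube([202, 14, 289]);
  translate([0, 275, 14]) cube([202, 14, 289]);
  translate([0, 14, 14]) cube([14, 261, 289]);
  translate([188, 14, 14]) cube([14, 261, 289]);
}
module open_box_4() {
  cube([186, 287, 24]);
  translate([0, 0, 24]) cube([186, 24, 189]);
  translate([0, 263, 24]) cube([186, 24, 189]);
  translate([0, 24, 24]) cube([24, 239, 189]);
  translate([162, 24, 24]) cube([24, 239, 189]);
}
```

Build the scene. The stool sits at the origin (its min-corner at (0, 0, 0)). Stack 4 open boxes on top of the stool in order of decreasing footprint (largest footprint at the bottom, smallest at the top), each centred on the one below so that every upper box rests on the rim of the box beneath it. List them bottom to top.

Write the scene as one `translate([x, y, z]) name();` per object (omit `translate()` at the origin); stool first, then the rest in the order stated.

stool();
translate([22, 17, 413]) open_box();
translate([33, 23, 659]) open_box_2();
translate([47, 34, 962]) open_box_3();
translate([55, 35, 1265]) open_box_4();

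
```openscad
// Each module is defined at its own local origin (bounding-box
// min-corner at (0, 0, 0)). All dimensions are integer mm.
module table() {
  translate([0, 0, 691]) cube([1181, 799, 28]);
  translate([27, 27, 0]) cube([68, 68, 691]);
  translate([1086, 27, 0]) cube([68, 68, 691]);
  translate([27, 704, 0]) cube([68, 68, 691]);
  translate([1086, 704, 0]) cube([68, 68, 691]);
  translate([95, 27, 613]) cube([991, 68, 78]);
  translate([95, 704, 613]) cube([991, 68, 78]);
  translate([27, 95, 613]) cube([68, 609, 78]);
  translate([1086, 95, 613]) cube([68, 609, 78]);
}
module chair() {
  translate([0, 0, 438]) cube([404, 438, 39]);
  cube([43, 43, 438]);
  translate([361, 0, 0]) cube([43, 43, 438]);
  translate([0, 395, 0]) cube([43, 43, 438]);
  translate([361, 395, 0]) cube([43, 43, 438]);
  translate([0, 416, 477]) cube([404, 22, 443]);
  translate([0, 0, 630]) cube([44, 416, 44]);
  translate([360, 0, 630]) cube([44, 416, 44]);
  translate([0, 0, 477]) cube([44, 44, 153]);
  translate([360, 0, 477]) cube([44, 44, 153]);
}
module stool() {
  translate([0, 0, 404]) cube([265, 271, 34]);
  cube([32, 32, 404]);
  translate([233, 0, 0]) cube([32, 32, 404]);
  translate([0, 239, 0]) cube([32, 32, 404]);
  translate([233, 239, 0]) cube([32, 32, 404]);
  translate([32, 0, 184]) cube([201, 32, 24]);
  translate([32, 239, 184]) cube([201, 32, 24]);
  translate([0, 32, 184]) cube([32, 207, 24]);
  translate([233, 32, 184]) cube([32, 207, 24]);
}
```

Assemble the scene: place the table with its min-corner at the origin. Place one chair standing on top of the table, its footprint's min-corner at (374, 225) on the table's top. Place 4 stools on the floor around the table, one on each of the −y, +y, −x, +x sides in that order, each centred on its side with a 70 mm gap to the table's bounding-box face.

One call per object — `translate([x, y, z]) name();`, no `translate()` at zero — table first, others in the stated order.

table();
translate([374, 225, 719]) chair();
translate([458, -341, 0]) stool();
translate([458, 869, 0]) stool();
translate([-335, 264, 0]) stool();
translate([1251, 264, 0]) stool();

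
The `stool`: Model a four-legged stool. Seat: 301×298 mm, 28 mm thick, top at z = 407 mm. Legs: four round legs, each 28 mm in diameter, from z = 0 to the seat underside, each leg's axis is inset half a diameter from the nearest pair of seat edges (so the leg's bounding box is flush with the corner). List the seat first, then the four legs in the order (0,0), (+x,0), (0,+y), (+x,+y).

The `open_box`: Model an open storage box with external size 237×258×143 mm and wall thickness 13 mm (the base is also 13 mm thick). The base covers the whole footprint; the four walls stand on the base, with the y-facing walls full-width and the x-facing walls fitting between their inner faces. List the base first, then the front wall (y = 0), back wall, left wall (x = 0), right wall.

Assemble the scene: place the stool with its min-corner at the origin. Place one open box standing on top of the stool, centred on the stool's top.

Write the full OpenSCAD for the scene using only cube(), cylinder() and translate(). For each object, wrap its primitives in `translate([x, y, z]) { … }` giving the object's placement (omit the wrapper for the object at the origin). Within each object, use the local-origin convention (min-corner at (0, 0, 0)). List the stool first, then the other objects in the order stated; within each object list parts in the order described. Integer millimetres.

translate([0, 0, 379]) cube([301, 298, 28]);
translate([14, 14, 0]) cylinder(h = 379, r = 14);
translate([287, 14, 0]) cylinder(h = 379, r = 14);
translate([14, 284, 0]) cylinder(h = 379, r = 14);
translate([287, 284, 0]) cylinder(h = 379, r = 14);
translate([32, 20, 407]) {
  cube([237, 258, 13]);
  translate([0, 0, 13]) cube([237, 13, 130]);
  translate([0, 245, 13]) cube([237, 13, 130]);
  translate([0, 13, 13]) cube([13, 232, 130]);
  translate([224, 13, 13]) cube([13, 232, 130]);
}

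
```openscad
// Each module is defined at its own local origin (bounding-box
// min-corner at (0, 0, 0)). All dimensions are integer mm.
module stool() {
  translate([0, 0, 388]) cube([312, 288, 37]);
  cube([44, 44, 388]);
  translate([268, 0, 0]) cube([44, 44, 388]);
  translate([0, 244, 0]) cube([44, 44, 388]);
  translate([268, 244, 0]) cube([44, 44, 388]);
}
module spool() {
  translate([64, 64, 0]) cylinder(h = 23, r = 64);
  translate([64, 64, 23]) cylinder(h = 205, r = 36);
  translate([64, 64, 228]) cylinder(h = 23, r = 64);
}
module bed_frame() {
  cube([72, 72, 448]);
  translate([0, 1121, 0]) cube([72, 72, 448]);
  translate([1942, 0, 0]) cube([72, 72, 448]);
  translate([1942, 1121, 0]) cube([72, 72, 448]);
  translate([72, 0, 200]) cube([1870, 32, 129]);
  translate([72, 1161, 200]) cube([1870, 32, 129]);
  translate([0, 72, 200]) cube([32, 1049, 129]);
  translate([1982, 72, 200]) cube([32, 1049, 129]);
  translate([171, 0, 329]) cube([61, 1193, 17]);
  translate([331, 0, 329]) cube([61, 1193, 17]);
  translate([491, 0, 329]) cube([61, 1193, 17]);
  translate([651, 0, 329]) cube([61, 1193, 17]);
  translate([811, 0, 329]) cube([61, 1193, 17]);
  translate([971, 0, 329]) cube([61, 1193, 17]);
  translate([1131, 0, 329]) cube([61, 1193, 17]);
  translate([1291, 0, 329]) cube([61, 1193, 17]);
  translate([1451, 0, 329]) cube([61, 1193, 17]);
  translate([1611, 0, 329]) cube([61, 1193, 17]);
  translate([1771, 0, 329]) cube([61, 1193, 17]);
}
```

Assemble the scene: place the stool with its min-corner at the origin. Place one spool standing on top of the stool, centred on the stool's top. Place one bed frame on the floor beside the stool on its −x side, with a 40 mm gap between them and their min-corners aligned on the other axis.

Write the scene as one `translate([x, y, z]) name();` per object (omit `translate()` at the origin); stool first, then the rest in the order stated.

stool();
translate([92, 80, 425]) spool();
translate([-2054, 0, 0]) bed_frame();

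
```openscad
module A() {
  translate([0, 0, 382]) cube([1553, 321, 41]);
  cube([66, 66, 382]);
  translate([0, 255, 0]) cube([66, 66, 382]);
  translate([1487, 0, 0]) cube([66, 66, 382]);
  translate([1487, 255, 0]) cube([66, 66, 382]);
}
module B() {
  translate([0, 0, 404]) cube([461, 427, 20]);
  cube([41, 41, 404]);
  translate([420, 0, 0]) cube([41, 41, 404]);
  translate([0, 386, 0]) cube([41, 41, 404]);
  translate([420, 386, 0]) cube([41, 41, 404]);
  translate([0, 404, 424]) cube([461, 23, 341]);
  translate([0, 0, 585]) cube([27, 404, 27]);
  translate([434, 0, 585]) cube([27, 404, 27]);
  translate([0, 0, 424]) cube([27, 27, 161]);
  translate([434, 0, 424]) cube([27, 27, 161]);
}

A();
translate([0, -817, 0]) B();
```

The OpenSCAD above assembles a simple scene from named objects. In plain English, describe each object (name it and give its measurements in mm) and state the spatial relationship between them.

A is a bench: a 1553×321 mm seat slab, 41 mm thick, top at z = 423 mm, on four 66×66 mm square legs flush with the seat corners and standing on z = 0.

B is a chair: 461×427 mm seat, 20 mm thick, top at z = 424 mm, on four 41 mm square corner legs flush with the seat edges. A 23 mm thick backrest slab spans the full seat width, extending 341 mm above the seat top, its back face flush with the seat's +y edge. Two armrests of 27×27 mm section run along each side from the seat's front edge to the front of the backrest, top faces 188 mm above the seat top and outer faces flush with the seat's x-edges; a 27×27 mm post under the front of each armrest stands on the seat at the front corner.

The chair is on the floor beside the bench on its −y side.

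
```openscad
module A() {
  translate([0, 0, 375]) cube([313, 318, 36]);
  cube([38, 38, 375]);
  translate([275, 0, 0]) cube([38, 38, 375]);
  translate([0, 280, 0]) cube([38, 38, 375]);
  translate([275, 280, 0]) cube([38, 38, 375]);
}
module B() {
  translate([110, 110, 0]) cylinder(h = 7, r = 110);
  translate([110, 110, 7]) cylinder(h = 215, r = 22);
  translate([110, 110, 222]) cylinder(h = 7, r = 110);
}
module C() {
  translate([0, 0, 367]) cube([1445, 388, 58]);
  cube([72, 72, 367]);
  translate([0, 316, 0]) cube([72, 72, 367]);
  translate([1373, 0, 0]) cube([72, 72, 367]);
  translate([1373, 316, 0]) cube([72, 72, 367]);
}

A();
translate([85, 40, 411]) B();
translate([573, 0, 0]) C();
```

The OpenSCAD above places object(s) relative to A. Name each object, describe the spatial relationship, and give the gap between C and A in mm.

The bench's nearest face is 260 mm from the stool's +x face.

A is a stool. B is a spool. C is a bench. The spool is on top of the stool. The bench is on the floor beside the stool on its +x side. The gap between the bench and the stool is 260 mm.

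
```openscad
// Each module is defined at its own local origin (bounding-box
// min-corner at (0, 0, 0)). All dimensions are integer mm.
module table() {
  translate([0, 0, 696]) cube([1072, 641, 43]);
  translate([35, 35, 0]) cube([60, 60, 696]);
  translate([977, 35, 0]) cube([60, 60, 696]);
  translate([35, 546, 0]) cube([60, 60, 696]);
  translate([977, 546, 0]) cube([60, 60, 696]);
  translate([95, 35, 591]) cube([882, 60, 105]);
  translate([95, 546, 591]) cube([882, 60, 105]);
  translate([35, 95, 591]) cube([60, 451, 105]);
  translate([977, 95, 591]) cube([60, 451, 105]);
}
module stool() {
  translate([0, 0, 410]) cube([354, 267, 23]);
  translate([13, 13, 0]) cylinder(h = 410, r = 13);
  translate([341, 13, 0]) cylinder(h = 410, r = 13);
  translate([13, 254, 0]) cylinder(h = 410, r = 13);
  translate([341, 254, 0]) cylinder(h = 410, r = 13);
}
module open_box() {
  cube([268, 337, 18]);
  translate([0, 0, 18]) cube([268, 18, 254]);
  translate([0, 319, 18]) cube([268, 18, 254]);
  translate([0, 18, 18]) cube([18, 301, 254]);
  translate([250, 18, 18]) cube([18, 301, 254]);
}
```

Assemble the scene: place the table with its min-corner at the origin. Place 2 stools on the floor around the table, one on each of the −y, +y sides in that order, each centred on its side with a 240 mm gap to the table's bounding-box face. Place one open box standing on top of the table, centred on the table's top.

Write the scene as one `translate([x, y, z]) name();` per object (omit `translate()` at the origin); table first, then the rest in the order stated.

table();
translate([359, -507, 0]) stool();
translate([359, 881, 0]) stool();
translate([402, 152, 739]) open_box();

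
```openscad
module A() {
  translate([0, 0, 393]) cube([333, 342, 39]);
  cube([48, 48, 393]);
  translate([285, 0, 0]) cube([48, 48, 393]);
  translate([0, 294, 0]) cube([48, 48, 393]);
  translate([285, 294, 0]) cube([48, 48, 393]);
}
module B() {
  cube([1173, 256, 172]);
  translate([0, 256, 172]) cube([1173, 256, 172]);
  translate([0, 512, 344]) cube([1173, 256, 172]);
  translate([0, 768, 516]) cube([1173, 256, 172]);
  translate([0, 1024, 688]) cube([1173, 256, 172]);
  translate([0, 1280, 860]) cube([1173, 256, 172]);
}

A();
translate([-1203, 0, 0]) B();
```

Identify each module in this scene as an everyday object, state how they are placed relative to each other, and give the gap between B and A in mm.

The staircase's nearest face is 30 mm from the stool's −x face.

A is a stool. B is a staircase. The staircase is on the floor beside the stool on its −x side. The gap between the staircase and the stool is 30 mm.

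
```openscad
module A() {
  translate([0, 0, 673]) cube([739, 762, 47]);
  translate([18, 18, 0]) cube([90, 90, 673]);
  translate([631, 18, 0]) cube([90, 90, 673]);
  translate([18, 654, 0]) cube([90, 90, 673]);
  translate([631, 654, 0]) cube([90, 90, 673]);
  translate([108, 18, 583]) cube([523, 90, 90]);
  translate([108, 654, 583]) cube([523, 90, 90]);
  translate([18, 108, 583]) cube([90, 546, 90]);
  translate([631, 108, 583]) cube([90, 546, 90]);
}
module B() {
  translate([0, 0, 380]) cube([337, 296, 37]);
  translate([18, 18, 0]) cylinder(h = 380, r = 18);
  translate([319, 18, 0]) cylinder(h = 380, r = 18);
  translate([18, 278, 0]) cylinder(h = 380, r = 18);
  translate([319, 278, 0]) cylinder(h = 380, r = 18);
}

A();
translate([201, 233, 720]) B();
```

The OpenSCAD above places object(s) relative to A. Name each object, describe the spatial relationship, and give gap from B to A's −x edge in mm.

A is a table. B is a stool. The stool is on top of the table, centred. The gap from the stool to the table's −x edge is 201 mm.

The stool's min-x is at 201; the table's min-x is 0; gap = 201 mm.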